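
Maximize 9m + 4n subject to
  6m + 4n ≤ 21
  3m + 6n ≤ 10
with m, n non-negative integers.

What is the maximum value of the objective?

27

Relaxing integrality, the LP optimum is 30.00 at (m,n) = (3.33, 0), which is not an integer point.
(m,n)=(3,0): 6·3+4·0=18≤21, 3·3+6·0=9≤10, objective 27.
(m,n)=(2,0): 6·2+4·0=12≤21, 3·2+6·0=6≤10, objective 18.
The best lattice point is (3,0), giving 27.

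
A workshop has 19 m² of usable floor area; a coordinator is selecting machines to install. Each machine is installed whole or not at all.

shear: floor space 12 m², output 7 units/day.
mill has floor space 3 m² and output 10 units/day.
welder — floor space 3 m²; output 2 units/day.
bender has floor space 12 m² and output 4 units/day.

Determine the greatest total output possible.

Allowing fractional choices, the relaxed optimum would be about 19.3, but machines are indivisible.
mill + welder + bender: floor space 3 + 3 + 12 = 18 ≤ 19, output 10 + 2 + 4 = 16.
shear + mill + welder: floor space 12 + 3 + 3 = 18 ≤ 19, output 7 + 10 + 2 = 19.
shear + mill: floor space 12 + 3 = 15 ≤ 19, output 7 + 10 = 17.
Best is shear, mill, and welder with total output 19.

19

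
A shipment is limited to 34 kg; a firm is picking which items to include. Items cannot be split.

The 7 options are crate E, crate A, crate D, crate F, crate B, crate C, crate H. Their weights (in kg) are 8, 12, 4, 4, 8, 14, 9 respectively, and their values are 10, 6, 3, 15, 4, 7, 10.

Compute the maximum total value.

This is a 0-1 knapsack instance.
Allowing fractional choices, the relaxed optimum would be about 42.5, but items are indivisible.
crate E + crate A + crate F + crate H: weight 8 + 12 + 4 + 9 = 33 ≤ 34, value 10 + 6 + 15 + 10 = 41.
crate E + crate D + crate F + crate B + crate H: weight 8 + 4 + 4 + 8 + 9 = 33 ≤ 34, value 10 + 3 + 15 + 4 + 10 = 42.
crate E + crate F + crate B + crate H: weight 8 + 4 + 8 + 9 = 29 ≤ 34, value 10 + 15 + 4 + 10 = 39.
Best is crate E, crate D, crate F, crate B, and crate H with total value 42.

42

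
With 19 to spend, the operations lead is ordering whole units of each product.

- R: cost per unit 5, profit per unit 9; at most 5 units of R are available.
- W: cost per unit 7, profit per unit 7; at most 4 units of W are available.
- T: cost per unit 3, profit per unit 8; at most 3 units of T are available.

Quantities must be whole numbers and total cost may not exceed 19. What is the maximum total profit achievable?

42

This is a bounded integer knapsack.
T has the best ratio (8/3); taking only T gives at most 3×8 = 24 (stopped by the supply cap of 3).
Mixing does better — 2×R and 3×T: cost 19 ≤ 19, profit 2·9 + 3·8 = 42.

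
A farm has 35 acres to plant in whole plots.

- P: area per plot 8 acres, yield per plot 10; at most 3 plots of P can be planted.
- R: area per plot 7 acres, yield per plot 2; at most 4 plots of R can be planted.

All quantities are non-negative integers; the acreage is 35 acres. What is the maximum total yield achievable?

32

P has the best ratio (10/8); taking only P gives at most 3×10 = 30 (stopped by the supply cap of 3).
Mixing does better — 3×P and 1×R: area 31 ≤ 35, yield 3·10 + 1·2 = 32.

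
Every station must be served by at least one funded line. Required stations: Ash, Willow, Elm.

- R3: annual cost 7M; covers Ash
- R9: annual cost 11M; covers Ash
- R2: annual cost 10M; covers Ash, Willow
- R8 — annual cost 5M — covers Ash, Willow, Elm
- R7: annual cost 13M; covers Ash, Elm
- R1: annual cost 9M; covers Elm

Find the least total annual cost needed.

This is an integer covering problem.
R8 alone covers Ash, Willow, Elm — every station.
Total annual cost: 5.
No cover costs less than 5.

5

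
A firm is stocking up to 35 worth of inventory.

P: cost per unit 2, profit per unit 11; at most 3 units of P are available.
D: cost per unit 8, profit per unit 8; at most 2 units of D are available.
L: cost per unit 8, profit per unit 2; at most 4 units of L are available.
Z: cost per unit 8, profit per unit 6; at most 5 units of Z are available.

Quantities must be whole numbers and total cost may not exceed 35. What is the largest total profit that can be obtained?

P has the best ratio (11/2); taking only P gives at most 3×11 = 33 (stopped by the supply cap of 3).
Mixing does better — 3×P, 2×D, and 1×Z: cost 30 ≤ 35, profit 3·11 + 2·8 + 1·6 = 55.

55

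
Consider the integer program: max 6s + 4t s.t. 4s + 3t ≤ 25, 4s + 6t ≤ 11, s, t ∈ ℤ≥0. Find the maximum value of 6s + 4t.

12

(s,t)=(2,0): 4·2+3·0=8≤25, 4·2+6·0=8≤11, objective 12.
(s,t)=(1,1): 4·1+3·1=7≤25, 4·1+6·1=10≤11, objective 10.
(s,t)=(1,0): 4·1+3·0=4≤25, 4·1+6·0=4≤11, objective 6.
The best lattice point is (2,0), giving 12.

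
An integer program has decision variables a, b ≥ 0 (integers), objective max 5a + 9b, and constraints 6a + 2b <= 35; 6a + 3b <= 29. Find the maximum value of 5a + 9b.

81

(a,b)=(0,9) is feasible, giving 81.
(a,b)=(0,8) is feasible, giving 72.
The best lattice point is (0,9), giving 81.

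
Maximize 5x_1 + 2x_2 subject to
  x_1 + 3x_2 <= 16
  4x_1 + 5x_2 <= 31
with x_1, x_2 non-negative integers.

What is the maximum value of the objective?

35

(x_1,x_2)=(7,0): 1·7+3·0=7≤16, 4·7+5·0=28≤31, objective 35.
(x_1,x_2)=(6,1): 1·6+3·1=9≤16, 4·6+5·1=29≤31, objective 32.
(x_1,x_2)=(6,0): 1·6+3·0=6≤16, 4·6+5·0=24≤31, objective 30.
No feasible integer point exceeds 35.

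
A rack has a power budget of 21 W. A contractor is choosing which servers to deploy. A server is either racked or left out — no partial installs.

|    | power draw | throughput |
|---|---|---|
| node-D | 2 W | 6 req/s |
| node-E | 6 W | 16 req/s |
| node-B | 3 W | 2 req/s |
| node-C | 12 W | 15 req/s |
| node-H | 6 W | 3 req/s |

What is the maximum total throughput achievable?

Allowing fractional choices, the relaxed optimum would be about 37.7, but servers are indivisible.
node-D + node-E + node-C: power draw 2 + 6 + 12 = 20 ≤ 21, throughput 6 + 16 + 15 = 37.
node-E + node-B + node-C: power draw 6 + 3 + 12 = 21 ≤ 21, throughput 16 + 2 + 15 = 33.
node-E + node-C: power draw 6 + 12 = 18 ≤ 21, throughput 16 + 15 = 31.
Best is node-D, node-E, and node-C with total throughput 37.

37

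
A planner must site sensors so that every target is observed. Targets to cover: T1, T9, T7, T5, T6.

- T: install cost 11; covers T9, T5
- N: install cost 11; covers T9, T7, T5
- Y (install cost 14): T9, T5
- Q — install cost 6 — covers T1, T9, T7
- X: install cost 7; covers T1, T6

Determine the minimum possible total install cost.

This is a weighted set-cover instance.
The greedy cost-per-new-target heuristic would pick Q, X, and T for 24, but a cheaper cover exists.
Choose N and X: together they cover T1, T9, T7, T5, T6 — every target.
Total install cost: 11 + 7 = 18.
No cover costs less than 18.

18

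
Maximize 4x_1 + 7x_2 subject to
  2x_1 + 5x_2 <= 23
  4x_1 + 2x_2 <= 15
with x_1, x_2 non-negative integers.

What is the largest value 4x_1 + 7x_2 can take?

32

Relaxing integrality, the LP optimum is 34.38 at (x_1,x_2) = (1.81, 3.88), which is not an integer point.
(x_1,x_2)=(1,4): 2·1+5·4=22≤23, 4·1+2·4=12≤15, objective 32.
(x_1,x_2)=(2,3): 2·2+5·3=19≤23, 4·2+2·3=14≤15, objective 29.
(x_1,x_2)=(0,4): 2·0+5·4=20≤23, 4·0+2·4=8≤15, objective 28.
The best lattice point is (1,4), giving 32.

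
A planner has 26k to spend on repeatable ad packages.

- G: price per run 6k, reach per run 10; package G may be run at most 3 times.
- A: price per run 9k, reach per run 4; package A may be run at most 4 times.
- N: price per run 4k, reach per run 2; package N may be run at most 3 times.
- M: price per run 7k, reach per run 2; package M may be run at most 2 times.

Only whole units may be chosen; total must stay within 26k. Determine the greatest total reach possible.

34

3×G and 2×N: price 26 ≤ 26, reach 3·10 + 2·2 = 34.
3×G and 1×M: price 25 ≤ 26, reach 3·10 + 1·2 = 32.
Best is 34.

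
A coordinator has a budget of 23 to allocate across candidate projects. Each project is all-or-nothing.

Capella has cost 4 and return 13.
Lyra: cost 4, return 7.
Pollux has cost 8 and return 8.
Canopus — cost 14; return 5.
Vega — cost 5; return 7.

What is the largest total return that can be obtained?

Allowing fractional choices, the relaxed optimum would be about 35.7, but projects are indivisible.
Capella + Lyra + Pollux + Vega: cost 4 + 4 + 8 + 5 = 21 ≤ 23, return 13 + 7 + 8 + 7 = 35.
Capella + Lyra + Pollux: cost 4 + 4 + 8 = 16 ≤ 23, return 13 + 7 + 8 = 28.
Best is Capella, Lyra, Pollux, and Vega with total return 35.

35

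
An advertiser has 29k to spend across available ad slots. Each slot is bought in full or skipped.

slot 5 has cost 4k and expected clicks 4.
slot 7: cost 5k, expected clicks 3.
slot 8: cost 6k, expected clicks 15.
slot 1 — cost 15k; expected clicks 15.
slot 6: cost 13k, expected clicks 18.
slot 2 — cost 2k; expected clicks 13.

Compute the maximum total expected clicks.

This is a 0-1 knapsack instance.
Allowing fractional choices, the relaxed optimum would be about 54.0, but ad slots are indivisible.
slot 5 + slot 8 + slot 1 + slot 2: cost 4 + 6 + 15 + 2 = 27 ≤ 29, expected clicks 4 + 15 + 15 + 13 = 47.
slot 7 + slot 8 + slot 6 + slot 2: cost 5 + 6 + 13 + 2 = 26 ≤ 29, expected clicks 3 + 15 + 18 + 13 = 49.
slot 5 + slot 8 + slot 6 + slot 2: cost 4 + 6 + 13 + 2 = 25 ≤ 29, expected clicks 4 + 15 + 18 + 13 = 50.
Best is slot 5, slot 8, slot 6, and slot 2 with total expected clicks 50.

50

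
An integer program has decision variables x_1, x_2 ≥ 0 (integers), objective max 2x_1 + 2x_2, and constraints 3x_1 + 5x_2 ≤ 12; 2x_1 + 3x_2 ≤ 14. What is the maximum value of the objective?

(x_1,x_2)=(4,0) is feasible, giving 8.
(x_1,x_2)=(3,0) is feasible, giving 6.
No feasible integer point exceeds 8.

8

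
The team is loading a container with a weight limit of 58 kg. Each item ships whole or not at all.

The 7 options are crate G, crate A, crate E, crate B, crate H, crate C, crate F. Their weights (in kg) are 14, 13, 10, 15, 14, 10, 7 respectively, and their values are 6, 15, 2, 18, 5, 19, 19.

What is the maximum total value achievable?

73

crate A + crate E + crate B + crate C + crate F: weight 13 + 10 + 15 + 10 + 7 = 55 ≤ 58, value 15 + 2 + 18 + 19 + 19 = 73.
crate G + crate E + crate B + crate C + crate F: weight 14 + 10 + 15 + 10 + 7 = 56 ≤ 58, value 6 + 2 + 18 + 19 + 19 = 64.
crate A + crate B + crate C + crate F: weight 13 + 15 + 10 + 7 = 45 ≤ 58, value 15 + 18 + 19 + 19 = 71.
Best is crate A, crate E, crate B, crate C, and crate F with total value 73.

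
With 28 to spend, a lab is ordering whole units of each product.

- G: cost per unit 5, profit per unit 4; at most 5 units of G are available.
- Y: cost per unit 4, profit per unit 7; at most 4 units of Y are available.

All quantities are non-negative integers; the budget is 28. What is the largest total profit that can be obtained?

3×G and 3×Y: cost 27 ≤ 28, profit 3·4 + 3·7 = 33.
2×G and 4×Y: cost 26 ≤ 28, profit 2·4 + 4·7 = 36.
Best is 36.

36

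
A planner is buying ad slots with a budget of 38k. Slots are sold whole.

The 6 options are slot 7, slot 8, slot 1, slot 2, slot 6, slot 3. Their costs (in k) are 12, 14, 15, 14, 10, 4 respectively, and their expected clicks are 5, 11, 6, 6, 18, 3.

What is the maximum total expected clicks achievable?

35

slot 8 + slot 6 + slot 3: cost 14 + 10 + 4 = 28 ≤ 38, expected clicks 11 + 18 + 3 = 32.
slot 7 + slot 8 + slot 6: cost 12 + 14 + 10 = 36 ≤ 38, expected clicks 5 + 11 + 18 = 34.
slot 8 + slot 2 + slot 6: cost 14 + 14 + 10 = 38 ≤ 38, expected clicks 11 + 6 + 18 = 35.
Best is slot 8, slot 2, and slot 6 with total expected clicks 35.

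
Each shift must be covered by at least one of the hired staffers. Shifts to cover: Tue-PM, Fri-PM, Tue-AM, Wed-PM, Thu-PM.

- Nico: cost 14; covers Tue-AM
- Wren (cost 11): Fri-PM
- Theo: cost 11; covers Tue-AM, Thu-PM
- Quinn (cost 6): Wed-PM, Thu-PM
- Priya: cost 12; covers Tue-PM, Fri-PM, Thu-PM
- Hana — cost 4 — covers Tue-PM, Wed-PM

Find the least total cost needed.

This is a weighted set-cover instance.
Choose Wren, Theo, and Hana: together they cover Tue-PM, Fri-PM, Tue-AM, Wed-PM, Thu-PM — every shift.
Total cost: 11 + 11 + 4 = 26.
No cover costs less than 26.

26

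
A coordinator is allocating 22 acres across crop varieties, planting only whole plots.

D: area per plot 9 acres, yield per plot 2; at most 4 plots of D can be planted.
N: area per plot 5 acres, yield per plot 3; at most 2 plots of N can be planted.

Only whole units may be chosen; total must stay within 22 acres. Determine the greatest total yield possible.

8

2×N: area 10 ≤ 22, yield 2·3 = 6.
1×D and 2×N: area 19 ≤ 22, yield 1·2 + 2·3 = 8.
Best is 8.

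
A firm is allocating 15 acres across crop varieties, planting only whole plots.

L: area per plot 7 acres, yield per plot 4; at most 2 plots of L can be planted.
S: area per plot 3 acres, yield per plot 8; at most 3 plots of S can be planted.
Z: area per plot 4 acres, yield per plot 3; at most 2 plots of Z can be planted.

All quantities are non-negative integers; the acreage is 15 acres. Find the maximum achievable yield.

S has the best ratio (8/3); taking only S gives at most 3×8 = 24 (stopped by the supply cap of 3).
Mixing does better — 3×S and 1×Z: area 13 ≤ 15, yield 3·8 + 1·3 = 27.

27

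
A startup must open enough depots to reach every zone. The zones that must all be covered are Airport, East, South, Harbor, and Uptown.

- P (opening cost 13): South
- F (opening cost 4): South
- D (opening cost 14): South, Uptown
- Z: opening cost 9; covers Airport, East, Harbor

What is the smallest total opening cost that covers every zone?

The greedy cost-per-new-zone heuristic would pick Z, F, and D for 27, but a cheaper cover exists.
Choose D and Z: together they cover Airport, East, South, Harbor, Uptown — every zone.
Total opening cost: 14 + 9 = 23.
No cover costs less than 23.

23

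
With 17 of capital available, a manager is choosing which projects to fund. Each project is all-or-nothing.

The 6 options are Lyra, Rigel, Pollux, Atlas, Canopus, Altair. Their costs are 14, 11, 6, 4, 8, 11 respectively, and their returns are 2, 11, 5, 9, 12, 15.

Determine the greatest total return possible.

Allowing fractional choices, the relaxed optimum would be about 27.8, but projects are indivisible.
Atlas + Canopus: cost 4 + 8 = 12 ≤ 17, return 9 + 12 = 21.
Rigel + Atlas: cost 11 + 4 = 15 ≤ 17, return 11 + 9 = 20.
Atlas + Altair: cost 4 + 11 = 15 ≤ 17, return 9 + 15 = 24.
Best is Atlas and Altair with total return 24.

24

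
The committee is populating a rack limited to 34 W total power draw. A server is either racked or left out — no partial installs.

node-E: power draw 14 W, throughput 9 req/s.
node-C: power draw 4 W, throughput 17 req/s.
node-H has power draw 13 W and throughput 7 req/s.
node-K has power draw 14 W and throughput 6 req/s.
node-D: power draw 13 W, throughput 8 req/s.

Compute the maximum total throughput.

Allowing fractional choices, the relaxed optimum would be about 35.6, but servers are indivisible.
node-E + node-C + node-D: power draw 14 + 4 + 13 = 31 ≤ 34, throughput 9 + 17 + 8 = 34.
node-E + node-C + node-H: power draw 14 + 4 + 13 = 31 ≤ 34, throughput 9 + 17 + 7 = 33.
Best is node-E, node-C, and node-D with total throughput 34.

34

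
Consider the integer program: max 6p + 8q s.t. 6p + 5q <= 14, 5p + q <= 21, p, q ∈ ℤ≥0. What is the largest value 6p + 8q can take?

16

The continuous relaxation peaks at (0, 2.8) with value 22.40; rounding to a feasible lattice point costs some objective.
(p,q)=(0,2): 6·0+5·2=10≤14, 5·0+1·2=2≤21, objective 16.
(p,q)=(1,1): 6·1+5·1=11≤14, 5·1+1·1=6≤21, objective 14.
No feasible integer point exceeds 16.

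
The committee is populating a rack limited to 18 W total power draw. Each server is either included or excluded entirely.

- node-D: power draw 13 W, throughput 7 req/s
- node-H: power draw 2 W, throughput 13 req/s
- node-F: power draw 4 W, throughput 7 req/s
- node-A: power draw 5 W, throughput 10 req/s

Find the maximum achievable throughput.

Allowing fractional choices, the relaxed optimum would be about 33.8, but servers are indivisible.
node-H + node-A: power draw 2 + 5 = 7 ≤ 18, throughput 13 + 10 = 23.
node-H + node-F: power draw 2 + 4 = 6 ≤ 18, throughput 13 + 7 = 20.
node-H + node-F + node-A: power draw 2 + 4 + 5 = 11 ≤ 18, throughput 13 + 7 + 10 = 30.
Best is node-H, node-F, and node-A with total throughput 30.

30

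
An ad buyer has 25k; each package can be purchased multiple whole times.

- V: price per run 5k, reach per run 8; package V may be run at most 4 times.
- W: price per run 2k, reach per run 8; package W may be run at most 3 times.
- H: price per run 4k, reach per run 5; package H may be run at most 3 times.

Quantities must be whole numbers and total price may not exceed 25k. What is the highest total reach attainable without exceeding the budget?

53

3×V, 3×W, and 1×H: price 25 ≤ 25, reach 3·8 + 3·8 + 1·5 = 53.
2×V, 3×W, and 2×H: price 24 ≤ 25, reach 2·8 + 3·8 + 2·5 = 50.
Best is 53.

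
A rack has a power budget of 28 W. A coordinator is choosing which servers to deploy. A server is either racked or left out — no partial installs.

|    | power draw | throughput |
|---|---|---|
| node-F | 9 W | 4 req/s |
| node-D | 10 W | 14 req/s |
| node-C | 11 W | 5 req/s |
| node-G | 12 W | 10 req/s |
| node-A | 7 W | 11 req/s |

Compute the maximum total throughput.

30

Take node-D, node-C, and node-A: power draw 10 + 11 + 7 = 28 ≤ 28, throughput 14 + 5 + 11 = 30.
No other feasible combination does better.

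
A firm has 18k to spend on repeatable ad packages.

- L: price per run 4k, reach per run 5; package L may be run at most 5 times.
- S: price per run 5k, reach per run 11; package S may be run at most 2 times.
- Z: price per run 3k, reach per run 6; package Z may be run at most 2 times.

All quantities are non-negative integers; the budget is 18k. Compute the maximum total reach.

1×L, 2×S, and 1×Z: price 17 ≤ 18, reach 1·5 + 2·11 + 1·6 = 33.
2×S and 2×Z: price 16 ≤ 18, reach 2·11 + 2·6 = 34.
Best is 34.

34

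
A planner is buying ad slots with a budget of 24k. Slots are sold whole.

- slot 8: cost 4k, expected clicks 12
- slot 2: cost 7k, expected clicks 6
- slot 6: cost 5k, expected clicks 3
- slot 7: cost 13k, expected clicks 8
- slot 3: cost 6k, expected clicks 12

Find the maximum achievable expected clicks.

This is an integer program with binary decision variables.
Allowing fractional choices, the relaxed optimum would be about 34.3, but ad slots are indivisible.
slot 8 + slot 2 + slot 3: cost 4 + 7 + 6 = 17 ≤ 24, expected clicks 12 + 6 + 12 = 30.
slot 8 + slot 2 + slot 6 + slot 3: cost 4 + 7 + 5 + 6 = 22 ≤ 24, expected clicks 12 + 6 + 3 + 12 = 33.
slot 8 + slot 7 + slot 3: cost 4 + 13 + 6 = 23 ≤ 24, expected clicks 12 + 8 + 12 = 32.
Best is slot 8, slot 2, slot 6, and slot 3 with total expected clicks 33.

33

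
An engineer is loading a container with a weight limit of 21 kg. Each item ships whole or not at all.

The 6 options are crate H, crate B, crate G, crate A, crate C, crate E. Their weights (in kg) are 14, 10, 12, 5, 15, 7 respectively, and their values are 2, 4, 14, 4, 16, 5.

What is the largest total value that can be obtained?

crate G + crate A: weight 12 + 5 = 17 ≤ 21, value 14 + 4 = 18.
crate G + crate E: weight 12 + 7 = 19 ≤ 21, value 14 + 5 = 19.
crate A + crate C: weight 5 + 15 = 20 ≤ 21, value 4 + 16 = 20.
Best is crate A and crate C with total value 20.

20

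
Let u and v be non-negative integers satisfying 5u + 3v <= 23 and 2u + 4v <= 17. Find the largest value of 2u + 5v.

(u,v)=(0,4) is feasible, giving 20.
(u,v)=(1,3) is feasible, giving 17.
(u,v)=(0,3) is feasible, giving 15.
Maximum is 20 at (u,v)=(0,4).

20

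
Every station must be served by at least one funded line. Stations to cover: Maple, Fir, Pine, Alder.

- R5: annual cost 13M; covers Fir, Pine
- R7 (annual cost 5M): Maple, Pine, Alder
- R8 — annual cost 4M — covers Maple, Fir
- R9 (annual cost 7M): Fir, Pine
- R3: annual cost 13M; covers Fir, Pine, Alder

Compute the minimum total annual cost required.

Choose R7 and R8: together they cover Maple, Fir, Pine, Alder — every station.
Total annual cost: 5 + 4 = 9.

9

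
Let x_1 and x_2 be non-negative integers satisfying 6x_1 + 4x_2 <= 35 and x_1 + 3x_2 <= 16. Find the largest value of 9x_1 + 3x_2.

48

Relaxing integrality, the LP optimum is 52.50 at (x_1,x_2) = (5.83, 0), which is not an integer point.
(x_1,x_2)=(5,1) is feasible, giving 48.
(x_1,x_2)=(5,0) is feasible, giving 45.
(x_1,x_2)=(4,2) is feasible, giving 42.
The best lattice point is (5,1), giving 48.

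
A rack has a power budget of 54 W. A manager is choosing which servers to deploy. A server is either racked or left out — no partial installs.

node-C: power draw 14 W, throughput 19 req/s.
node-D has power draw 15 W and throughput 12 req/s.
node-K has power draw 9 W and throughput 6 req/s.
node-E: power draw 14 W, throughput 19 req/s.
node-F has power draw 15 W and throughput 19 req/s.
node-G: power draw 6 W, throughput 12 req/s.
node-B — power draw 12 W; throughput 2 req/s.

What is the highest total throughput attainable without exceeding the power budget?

Allowing fractional choices, the relaxed optimum would be about 73.0, but servers are indivisible.
node-C + node-K + node-E + node-F: power draw 14 + 9 + 14 + 15 = 52 ≤ 54, throughput 19 + 6 + 19 + 19 = 63.
node-C + node-E + node-F + node-G: power draw 14 + 14 + 15 + 6 = 49 ≤ 54, throughput 19 + 19 + 19 + 12 = 69.
Best is node-C, node-E, node-F, and node-G with total throughput 69.

69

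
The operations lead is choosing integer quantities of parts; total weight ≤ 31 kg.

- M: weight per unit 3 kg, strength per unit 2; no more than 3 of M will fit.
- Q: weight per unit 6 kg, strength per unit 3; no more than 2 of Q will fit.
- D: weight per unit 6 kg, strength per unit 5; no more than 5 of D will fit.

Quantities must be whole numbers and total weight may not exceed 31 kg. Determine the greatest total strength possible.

25

D has the best ratio (5/6); taking only D gives at most 5×5 = 25 (stopped by the weight limit).
Optimal: 5×D: weight 30 ≤ 31, strength 5·5 = 25.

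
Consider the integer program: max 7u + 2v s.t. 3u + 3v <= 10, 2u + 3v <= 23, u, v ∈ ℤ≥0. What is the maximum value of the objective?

21

The continuous relaxation peaks at (3.33, 0) with value 23.33; rounding to a feasible lattice point costs some objective.
(u,v)=(3,0): 3·3+3·0=9≤10, 2·3+3·0=6≤23, objective 21.
(u,v)=(2,1): 3·2+3·1=9≤10, 2·2+3·1=7≤23, objective 16.
(u,v)=(2,0): 3·2+3·0=6≤10, 2·2+3·0=4≤23, objective 14.
No feasible integer point exceeds 21.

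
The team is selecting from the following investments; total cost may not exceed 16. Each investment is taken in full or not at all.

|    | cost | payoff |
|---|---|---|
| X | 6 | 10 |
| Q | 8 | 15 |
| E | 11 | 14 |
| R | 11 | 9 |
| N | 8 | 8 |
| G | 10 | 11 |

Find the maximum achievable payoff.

25

X + Q: cost 6 + 8 = 14 ≤ 16, payoff 10 + 15 = 25.
Q + N: cost 8 + 8 = 16 ≤ 16, payoff 15 + 8 = 23.
Best is X and Q with total payoff 25.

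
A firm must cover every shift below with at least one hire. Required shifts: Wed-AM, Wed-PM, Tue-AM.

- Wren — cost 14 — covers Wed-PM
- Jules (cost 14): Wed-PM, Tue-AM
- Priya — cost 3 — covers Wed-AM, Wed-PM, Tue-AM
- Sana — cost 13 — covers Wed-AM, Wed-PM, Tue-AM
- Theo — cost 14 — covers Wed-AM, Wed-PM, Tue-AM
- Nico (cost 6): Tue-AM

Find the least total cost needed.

3

Priya alone covers Wed-AM, Wed-PM, Tue-AM — every shift.
Total cost: 3.
No cover costs less than 3.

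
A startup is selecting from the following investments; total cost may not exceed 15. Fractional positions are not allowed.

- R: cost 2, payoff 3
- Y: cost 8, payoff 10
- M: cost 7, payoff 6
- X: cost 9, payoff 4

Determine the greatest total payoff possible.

Allowing fractional choices, the relaxed optimum would be about 17.3, but investments are indivisible.
Y: cost 8 ≤ 15, payoff 10.
R + Y: cost 2 + 8 = 10 ≤ 15, payoff 3 + 10 = 13.
Y + M: cost 8 + 7 = 15 ≤ 15, payoff 10 + 6 = 16.
Best is Y and M with total payoff 16.

16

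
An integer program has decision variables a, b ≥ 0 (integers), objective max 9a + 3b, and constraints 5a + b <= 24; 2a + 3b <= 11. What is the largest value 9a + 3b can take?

Relaxing integrality, the LP optimum is 43.85 at (a,b) = (4.69, 0.538), which is not an integer point.
(a,b)=(4,1): 5·4+1·1=21≤24, 2·4+3·1=11≤11, objective 39.
(a,b)=(4,0): 5·4+1·0=20≤24, 2·4+3·0=8≤11, objective 36.
The best lattice point is (4,1), giving 39.

39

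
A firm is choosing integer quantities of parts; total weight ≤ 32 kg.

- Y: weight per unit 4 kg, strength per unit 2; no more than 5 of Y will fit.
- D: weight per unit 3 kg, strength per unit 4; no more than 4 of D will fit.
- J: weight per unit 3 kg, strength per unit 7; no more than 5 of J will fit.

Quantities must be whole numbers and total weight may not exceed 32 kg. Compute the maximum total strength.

Take 1×Y, 4×D, and 5×J: weight 31 ≤ 32, strength 1·2 + 4·4 + 5·7 = 53.
J has the best ratio (7/3) and is taken to its limit of 5; remaining capacity is filled optimally with the others.

53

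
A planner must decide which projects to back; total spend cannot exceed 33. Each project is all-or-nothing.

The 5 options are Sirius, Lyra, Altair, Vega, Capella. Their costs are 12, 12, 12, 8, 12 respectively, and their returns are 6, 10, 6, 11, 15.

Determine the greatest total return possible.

Allowing fractional choices, the relaxed optimum would be about 36.5, but projects are indivisible.
Sirius + Vega + Capella: cost 12 + 8 + 12 = 32 ≤ 33, return 6 + 11 + 15 = 32.
Lyra + Vega + Capella: cost 12 + 8 + 12 = 32 ≤ 33, return 10 + 11 + 15 = 36.
Altair + Vega + Capella: cost 12 + 8 + 12 = 32 ≤ 33, return 6 + 11 + 15 = 32.
Best is Lyra, Vega, and Capella with total return 36.

36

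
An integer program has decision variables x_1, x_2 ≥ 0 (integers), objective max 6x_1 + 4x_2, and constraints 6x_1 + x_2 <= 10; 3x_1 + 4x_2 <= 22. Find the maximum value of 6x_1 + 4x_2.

22

(x_1,x_2)=(1,4): 6·1+1·4=10≤10, 3·1+4·4=19≤22, objective 22.
(x_1,x_2)=(0,5): 6·0+1·5=5≤10, 3·0+4·5=20≤22, objective 20.
(x_1,x_2)=(1,3): 6·1+1·3=9≤10, 3·1+4·3=15≤22, objective 18.
Maximum is 22 at (x_1,x_2)=(1,4).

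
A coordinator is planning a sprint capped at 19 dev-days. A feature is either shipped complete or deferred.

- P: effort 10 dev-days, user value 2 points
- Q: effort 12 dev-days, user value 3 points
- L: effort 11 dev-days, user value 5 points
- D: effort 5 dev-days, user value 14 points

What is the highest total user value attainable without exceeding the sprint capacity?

19

Take L and D: effort 11 + 5 = 16 ≤ 19, user value 5 + 14 = 19.
No other feasible combination does better.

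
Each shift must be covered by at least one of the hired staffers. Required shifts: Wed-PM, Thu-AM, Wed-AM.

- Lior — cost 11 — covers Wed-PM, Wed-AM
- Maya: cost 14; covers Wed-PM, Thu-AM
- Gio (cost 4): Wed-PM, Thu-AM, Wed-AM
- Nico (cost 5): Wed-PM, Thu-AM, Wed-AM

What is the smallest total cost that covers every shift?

Gio alone covers Wed-PM, Thu-AM, Wed-AM — every shift.
Total cost: 4.
No cover costs less than 4.

4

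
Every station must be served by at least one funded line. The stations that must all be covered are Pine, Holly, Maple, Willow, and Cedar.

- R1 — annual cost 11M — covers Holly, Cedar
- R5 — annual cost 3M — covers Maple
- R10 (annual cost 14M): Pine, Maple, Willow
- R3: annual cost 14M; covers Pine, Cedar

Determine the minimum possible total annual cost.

Choose R1 and R10: together they cover Pine, Holly, Maple, Willow, Cedar — every station.
Total annual cost: 11 + 14 = 25.

25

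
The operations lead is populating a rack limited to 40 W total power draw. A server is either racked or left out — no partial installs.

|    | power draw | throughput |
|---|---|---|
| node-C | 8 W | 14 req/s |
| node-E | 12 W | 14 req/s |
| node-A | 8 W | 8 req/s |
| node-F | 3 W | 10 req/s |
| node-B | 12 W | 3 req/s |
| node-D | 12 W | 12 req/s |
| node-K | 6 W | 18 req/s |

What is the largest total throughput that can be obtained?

64

Allowing fractional choices, the relaxed optimum would be about 67.0, but servers are indivisible.
node-C + node-A + node-F + node-D + node-K: power draw 8 + 8 + 3 + 12 + 6 = 37 ≤ 40, throughput 14 + 8 + 10 + 12 + 18 = 62.
node-C + node-E + node-D + node-K: power draw 8 + 12 + 12 + 6 = 38 ≤ 40, throughput 14 + 14 + 12 + 18 = 58.
node-C + node-E + node-A + node-F + node-K: power draw 8 + 12 + 8 + 3 + 6 = 37 ≤ 40, throughput 14 + 14 + 8 + 10 + 18 = 64.
Best is node-C, node-E, node-A, node-F, and node-K with total throughput 64.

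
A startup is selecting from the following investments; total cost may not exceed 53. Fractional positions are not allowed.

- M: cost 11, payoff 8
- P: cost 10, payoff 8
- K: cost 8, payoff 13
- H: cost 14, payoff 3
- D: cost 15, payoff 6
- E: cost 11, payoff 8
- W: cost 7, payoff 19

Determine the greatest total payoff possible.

56

Allowing fractional choices, the relaxed optimum would be about 58.4, but investments are indivisible.
M + P + K + D + W: cost 11 + 10 + 8 + 15 + 7 = 51 ≤ 53, payoff 8 + 8 + 13 + 6 + 19 = 54.
P + K + D + E + W: cost 10 + 8 + 15 + 11 + 7 = 51 ≤ 53, payoff 8 + 13 + 6 + 8 + 19 = 54.
M + P + K + E + W: cost 11 + 10 + 8 + 11 + 7 = 47 ≤ 53, payoff 8 + 8 + 13 + 8 + 19 = 56.
Best is M, P, K, E, and W with total payoff 56.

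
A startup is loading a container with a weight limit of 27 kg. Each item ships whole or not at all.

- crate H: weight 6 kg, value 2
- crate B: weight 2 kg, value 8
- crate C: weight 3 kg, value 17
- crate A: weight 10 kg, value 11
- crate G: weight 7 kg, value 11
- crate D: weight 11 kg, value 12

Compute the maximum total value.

48

This is an integer program with binary decision variables.
Take crate B, crate C, crate G, and crate D: weight 2 + 3 + 7 + 11 = 23 ≤ 27, value 8 + 17 + 11 + 12 = 48.
No feasible combination exceeds this.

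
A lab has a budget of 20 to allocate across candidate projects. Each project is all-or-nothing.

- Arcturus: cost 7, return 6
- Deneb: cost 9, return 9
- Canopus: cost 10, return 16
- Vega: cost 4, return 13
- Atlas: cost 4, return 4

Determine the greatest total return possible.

Canopus + Vega: cost 10 + 4 = 14 ≤ 20, return 16 + 13 = 29.
Canopus + Vega + Atlas: cost 10 + 4 + 4 = 18 ≤ 20, return 16 + 13 + 4 = 33.
Best is Canopus, Vega, and Atlas with total return 33.

33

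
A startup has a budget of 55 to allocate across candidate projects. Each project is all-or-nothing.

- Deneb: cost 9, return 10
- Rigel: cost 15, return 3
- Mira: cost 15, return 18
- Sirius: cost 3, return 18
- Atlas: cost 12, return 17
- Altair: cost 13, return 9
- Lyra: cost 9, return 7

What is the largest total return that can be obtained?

Allowing fractional choices, the relaxed optimum would be about 74.8, but projects are indivisible.
Deneb + Mira + Sirius + Atlas + Altair: cost 9 + 15 + 3 + 12 + 13 = 52 ≤ 55, return 10 + 18 + 18 + 17 + 9 = 72.
Deneb + Mira + Sirius + Atlas + Lyra: cost 9 + 15 + 3 + 12 + 9 = 48 ≤ 55, return 10 + 18 + 18 + 17 + 7 = 70.
Best is Deneb, Mira, Sirius, Atlas, and Altair with total return 72.

72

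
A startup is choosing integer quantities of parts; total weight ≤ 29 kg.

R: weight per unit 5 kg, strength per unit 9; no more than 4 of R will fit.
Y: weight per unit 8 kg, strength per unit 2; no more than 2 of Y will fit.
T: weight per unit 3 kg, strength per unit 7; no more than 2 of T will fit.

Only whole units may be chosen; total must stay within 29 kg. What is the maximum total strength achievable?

Take 4×R and 2×T: weight 26 ≤ 29, strength 4·9 + 2·7 = 50.
T has the best ratio (7/3) and is taken to its limit of 2; remaining capacity is filled optimally with the others.

50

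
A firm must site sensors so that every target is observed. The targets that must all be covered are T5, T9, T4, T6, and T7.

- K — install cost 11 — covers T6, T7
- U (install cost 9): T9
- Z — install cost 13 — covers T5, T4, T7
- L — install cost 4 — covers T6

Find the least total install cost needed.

Choose U, Z, and L: together they cover T5, T9, T4, T6, T7 — every target.
Total install cost: 9 + 13 + 4 = 26.
No cover costs less than 26.

26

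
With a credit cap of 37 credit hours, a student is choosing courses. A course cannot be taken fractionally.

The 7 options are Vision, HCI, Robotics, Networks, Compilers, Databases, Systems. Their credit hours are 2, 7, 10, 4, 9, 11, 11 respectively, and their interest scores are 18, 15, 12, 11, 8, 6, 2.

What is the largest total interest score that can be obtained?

64

Take Vision, HCI, Robotics, Networks, and Compilers: credit hours 2 + 7 + 10 + 4 + 9 = 32 ≤ 37, interest score 18 + 15 + 12 + 11 + 8 = 64.
No other feasible combination does better.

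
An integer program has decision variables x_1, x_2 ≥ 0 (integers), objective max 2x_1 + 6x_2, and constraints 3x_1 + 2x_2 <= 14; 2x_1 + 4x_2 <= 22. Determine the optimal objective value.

32

The continuous relaxation peaks at (0, 5.5) with value 33.00; rounding to a feasible lattice point costs some objective.
(x_1,x_2)=(1,5): 3·1+2·5=13≤14, 2·1+4·5=22≤22, objective 32.
(x_1,x_2)=(0,5): 3·0+2·5=10≤14, 2·0+4·5=20≤22, objective 30.
(x_1,x_2)=(2,4): 3·2+2·4=14≤14, 2·2+4·4=20≤22, objective 28.
Maximum is 32 at (x_1,x_2)=(1,5).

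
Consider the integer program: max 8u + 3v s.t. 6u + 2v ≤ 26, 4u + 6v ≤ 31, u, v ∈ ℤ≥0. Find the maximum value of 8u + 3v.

35

The continuous relaxation peaks at (3.36, 2.93) with value 35.64; rounding to a feasible lattice point costs some objective.
(u,v)=(4,1) is feasible, giving 35.
(u,v)=(3,3) is feasible, giving 33.
(u,v)=(4,0) is feasible, giving 32.
(u,v)=(3,2) is feasible, giving 30.
No feasible integer point exceeds 35.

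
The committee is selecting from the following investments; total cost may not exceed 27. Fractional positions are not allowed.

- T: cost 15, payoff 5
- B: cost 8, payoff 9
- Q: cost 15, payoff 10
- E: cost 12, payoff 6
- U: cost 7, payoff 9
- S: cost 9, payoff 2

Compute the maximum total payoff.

24

Allowing fractional choices, the relaxed optimum would be about 26.0, but investments are indivisible.
B + E + U: cost 8 + 12 + 7 = 27 ≤ 27, payoff 9 + 6 + 9 = 24.
B + U + S: cost 8 + 7 + 9 = 24 ≤ 27, payoff 9 + 9 + 2 = 20.
Q + U: cost 15 + 7 = 22 ≤ 27, payoff 10 + 9 = 19.
Best is B, E, and U with total payoff 24.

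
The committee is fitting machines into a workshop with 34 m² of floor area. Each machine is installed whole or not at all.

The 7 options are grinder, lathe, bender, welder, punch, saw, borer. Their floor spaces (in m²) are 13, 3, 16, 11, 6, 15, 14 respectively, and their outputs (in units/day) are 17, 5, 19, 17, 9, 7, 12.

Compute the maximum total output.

48

Allowing fractional choices, the relaxed optimum would be about 49.2, but machines are indivisible.
bender + welder + punch: floor space 16 + 11 + 6 = 33 ≤ 34, output 19 + 17 + 9 = 45.
grinder + welder + punch: floor space 13 + 11 + 6 = 30 ≤ 34, output 17 + 17 + 9 = 43.
grinder + lathe + welder + punch: floor space 13 + 3 + 11 + 6 = 33 ≤ 34, output 17 + 5 + 17 + 9 = 48.
Best is grinder, lathe, welder, and punch with total output 48.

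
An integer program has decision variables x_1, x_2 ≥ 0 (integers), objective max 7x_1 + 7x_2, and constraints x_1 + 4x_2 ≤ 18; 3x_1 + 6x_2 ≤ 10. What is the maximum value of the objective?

Relaxing integrality, the LP optimum is 23.33 at (x_1,x_2) = (3.33, 0), which is not an integer point.
(x_1,x_2)=(3,0): 1·3+4·0=3≤18, 3·3+6·0=9≤10, objective 21.
(x_1,x_2)=(2,0): 1·2+4·0=2≤18, 3·2+6·0=6≤10, objective 14.
The best lattice point is (3,0), giving 21.

21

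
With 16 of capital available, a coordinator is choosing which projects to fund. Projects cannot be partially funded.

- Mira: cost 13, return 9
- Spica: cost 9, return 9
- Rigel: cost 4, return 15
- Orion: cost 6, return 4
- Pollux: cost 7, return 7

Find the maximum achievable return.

24

Take Spica and Rigel: cost 9 + 4 = 13 ≤ 16, return 9 + 15 = 24.
No other feasible combination does better.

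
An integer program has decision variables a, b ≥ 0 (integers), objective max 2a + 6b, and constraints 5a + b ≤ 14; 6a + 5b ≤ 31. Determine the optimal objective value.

36

(a,b)=(0,6): 5·0+1·6=6≤14, 6·0+5·6=30≤31, objective 36.
(a,b)=(1,5): 5·1+1·5=10≤14, 6·1+5·5=31≤31, objective 32.
(a,b)=(0,5): 5·0+1·5=5≤14, 6·0+5·5=25≤31, objective 30.
No feasible integer point exceeds 36.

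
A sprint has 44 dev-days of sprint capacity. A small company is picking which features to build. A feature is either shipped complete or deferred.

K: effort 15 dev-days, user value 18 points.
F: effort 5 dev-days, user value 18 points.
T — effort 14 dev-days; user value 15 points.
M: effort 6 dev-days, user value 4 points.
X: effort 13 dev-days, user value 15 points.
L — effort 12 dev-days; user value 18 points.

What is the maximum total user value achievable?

Allowing fractional choices, the relaxed optimum would be about 67.8, but features are indivisible.
K + F + M + L: effort 15 + 5 + 6 + 12 = 38 ≤ 44, user value 18 + 18 + 4 + 18 = 58.
F + T + X + L: effort 5 + 14 + 13 + 12 = 44 ≤ 44, user value 18 + 15 + 15 + 18 = 66.
F + M + X + L: effort 5 + 6 + 13 + 12 = 36 ≤ 44, user value 18 + 4 + 15 + 18 = 55.
Best is F, T, X, and L with total user value 66.

66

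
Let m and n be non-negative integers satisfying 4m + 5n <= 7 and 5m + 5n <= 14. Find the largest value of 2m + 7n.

(m,n)=(0,1) is feasible, giving 7.
(m,n)=(1,0) is feasible, giving 2.
Maximum is 7 at (m,n)=(0,1).

7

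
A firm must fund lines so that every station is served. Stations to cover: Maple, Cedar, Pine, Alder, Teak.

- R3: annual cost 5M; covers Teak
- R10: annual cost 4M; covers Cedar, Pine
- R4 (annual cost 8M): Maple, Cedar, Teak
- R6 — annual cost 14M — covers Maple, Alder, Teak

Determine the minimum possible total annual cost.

18

The greedy cost-per-new-station heuristic would pick R10, R4, and R6 for 26, but a cheaper cover exists.
Choose R10 and R6: together they cover Maple, Cedar, Pine, Alder, Teak — every station.
Total annual cost: 4 + 14 = 18.
No cover costs less than 18.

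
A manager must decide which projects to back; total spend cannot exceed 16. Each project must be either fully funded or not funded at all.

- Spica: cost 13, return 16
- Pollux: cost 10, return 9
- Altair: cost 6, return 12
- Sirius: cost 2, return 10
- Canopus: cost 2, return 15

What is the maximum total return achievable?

37

Allowing fractional choices, the relaxed optimum would be about 44.4, but projects are indivisible.
Pollux + Sirius + Canopus: cost 10 + 2 + 2 = 14 ≤ 16, return 9 + 10 + 15 = 34.
Altair + Sirius + Canopus: cost 6 + 2 + 2 = 10 ≤ 16, return 12 + 10 + 15 = 37.
Best is Altair, Sirius, and Canopus with total return 37.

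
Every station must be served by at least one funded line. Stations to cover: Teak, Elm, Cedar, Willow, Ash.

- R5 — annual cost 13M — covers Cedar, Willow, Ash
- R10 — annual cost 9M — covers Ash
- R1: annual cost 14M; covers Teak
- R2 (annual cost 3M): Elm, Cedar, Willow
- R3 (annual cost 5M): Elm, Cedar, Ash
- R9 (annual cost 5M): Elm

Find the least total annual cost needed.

22

This is a weighted set-cover instance.
Choose R1, R2, and R3: together they cover Teak, Elm, Cedar, Willow, Ash — every station.
Total annual cost: 14 + 3 + 5 = 22.
No cover costs less than 22.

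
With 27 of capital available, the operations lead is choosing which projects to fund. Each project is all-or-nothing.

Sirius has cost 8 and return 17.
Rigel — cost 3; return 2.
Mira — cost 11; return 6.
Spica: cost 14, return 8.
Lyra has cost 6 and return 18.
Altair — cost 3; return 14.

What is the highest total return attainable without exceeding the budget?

51

Treat it as a binary knapsack problem.
Sirius + Rigel + Lyra + Altair: cost 8 + 3 + 6 + 3 = 20 ≤ 27, return 17 + 2 + 18 + 14 = 51.
Sirius + Lyra + Altair: cost 8 + 6 + 3 = 17 ≤ 27, return 17 + 18 + 14 = 49.
Rigel + Spica + Lyra + Altair: cost 3 + 14 + 6 + 3 = 26 ≤ 27, return 2 + 8 + 18 + 14 = 42.
Best is Sirius, Rigel, Lyra, and Altair with total return 51.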